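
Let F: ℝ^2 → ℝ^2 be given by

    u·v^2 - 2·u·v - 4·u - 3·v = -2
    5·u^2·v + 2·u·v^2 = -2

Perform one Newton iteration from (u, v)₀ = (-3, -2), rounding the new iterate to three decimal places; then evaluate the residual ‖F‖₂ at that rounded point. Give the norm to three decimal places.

At (-3, -2): F = (-4.000, -112.000).
Jacobian J = [[v^2 - 2·v - 4, 2·u·v - 2·u - 3], [10·u·v + 2·v^2, 5·u^2 + 4·u·v]].
At the point, J = [[4.000, 15.000], [68.000, 69.000]] (det J = -744.000).
Solving J·Δ = −F gives Δ = (1.887, -0.237).
Then the next iterate is (u, v)₁ = (-1.113, -2.237).
Re-evaluating at (-1.113, -2.237): F = (2.61380, -22.99491), so ‖F‖₂ = 23.143.

23.143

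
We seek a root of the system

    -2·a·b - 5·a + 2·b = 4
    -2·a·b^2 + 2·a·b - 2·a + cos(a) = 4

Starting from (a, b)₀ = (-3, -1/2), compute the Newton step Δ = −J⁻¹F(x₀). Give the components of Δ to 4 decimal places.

(1.7107, -0.0197)

At (-3, -1/2): F = (7.0000, 5.510008).
Jacobian J = [[-2·b - 5, -2·a + 2], [-2·b^2 + 2·b - sin(a) - 2, -4·a·b + 2·a]].
At the point, J = [[-4.0000, 8.0000], [-3.358880, -12.0000]] (det J = 74.871040).
Solving J·Δ = −F gives Δ = (1.7107, -0.0197).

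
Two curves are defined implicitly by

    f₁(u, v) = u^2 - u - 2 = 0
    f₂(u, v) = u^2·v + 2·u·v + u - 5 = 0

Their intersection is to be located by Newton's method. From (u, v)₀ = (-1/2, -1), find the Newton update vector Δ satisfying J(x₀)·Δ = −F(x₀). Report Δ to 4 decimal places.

At (-1/2, -1): F = (-1.2500, -4.7500).
Jacobian J = [[2·u - 1, 0], [2·u·v + 2·v + 1, u^2 + 2·u]].
At the point, J = [[-2.0000, 0.0000], [0.0000, -0.7500]] (det J = 1.5000).
Solving J·Δ = −F gives Δ = (-0.6250, -6.3333).

(-0.6250, -6.3333)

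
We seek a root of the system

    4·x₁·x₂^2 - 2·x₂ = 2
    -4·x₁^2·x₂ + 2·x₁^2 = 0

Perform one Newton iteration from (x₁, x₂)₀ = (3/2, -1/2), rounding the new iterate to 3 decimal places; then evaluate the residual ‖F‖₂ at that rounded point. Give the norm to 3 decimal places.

At (3/2, -1/2): F = (0.500, 9.000).
Jacobian J = [[4·x₂^2, 8·x₁·x₂ - 2], [-8·x₁·x₂ + 4·x₁, -4·x₁^2]].
At the point, J = [[1.000, -8.000], [12.000, -9.000]] (det J = 87.000).
Solving J·Δ = −F gives Δ = (-0.776, -0.034).
Then the next iterate is (x₁, x₂)₁ = (0.724, -0.534).
Re-evaluating at (0.724, -0.534): F = (-0.10619, 2.16799), so ‖F‖₂ = 2.171.

2.171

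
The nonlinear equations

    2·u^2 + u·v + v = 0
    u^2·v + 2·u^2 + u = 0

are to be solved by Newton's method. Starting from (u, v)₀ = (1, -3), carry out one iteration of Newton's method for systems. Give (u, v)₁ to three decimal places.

(2.333, -1.667)

At (1, -3): F = (-4.000, 0.000).
Jacobian J = [[4·u + v, u + 1], [2·u·v + 4·u + 1, u^2]].
At the point, J = [[1.000, 2.000], [-1.000, 1.000]] (det J = 3.000).
Solving J·Δ = −F gives Δ = (1.333, 1.333).
Then the next iterate is (u, v)₁ = (2.333, -1.667).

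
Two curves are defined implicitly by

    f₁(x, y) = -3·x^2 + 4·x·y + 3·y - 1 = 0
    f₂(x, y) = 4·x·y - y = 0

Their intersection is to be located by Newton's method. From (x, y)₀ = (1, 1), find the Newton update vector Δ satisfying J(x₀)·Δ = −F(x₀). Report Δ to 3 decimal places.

(-0.353, -0.529)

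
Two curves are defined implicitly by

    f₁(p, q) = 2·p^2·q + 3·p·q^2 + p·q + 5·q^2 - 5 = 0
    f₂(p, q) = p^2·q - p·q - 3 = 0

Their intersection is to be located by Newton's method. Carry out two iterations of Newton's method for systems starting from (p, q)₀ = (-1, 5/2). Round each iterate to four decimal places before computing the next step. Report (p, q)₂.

At (-1, 5/2): F = (10.0000, 2.0000).
Jacobian J = [[4·p·q + 3·q^2 + q, 2·p^2 + 6·p·q + p + 10·q], [2·p·q - q, p^2 - p]].
At the point, J = [[11.2500, 11.0000], [-7.5000, 2.0000]] (det J = 105.0000).
Solving J·Δ = −F gives Δ = (0.0190, -0.9286).
Then the next iterate is (p, q)₁ = (-0.9810, 1.5714).
Round to (-0.9810, 1.5714) and repeat: F = (1.562311, 0.053797), J = [[2.813120, 7.408462], [-4.654487, 1.943361]].
Δ = (-0.0660, -0.1858), so (p, q)₂ = (-1.0470, 1.3856).

(-1.0470, 1.3856)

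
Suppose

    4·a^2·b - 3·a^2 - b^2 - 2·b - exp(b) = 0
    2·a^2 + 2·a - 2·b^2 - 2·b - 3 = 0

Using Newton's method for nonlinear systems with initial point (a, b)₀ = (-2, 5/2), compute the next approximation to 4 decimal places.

(-1.6613, 0.9557)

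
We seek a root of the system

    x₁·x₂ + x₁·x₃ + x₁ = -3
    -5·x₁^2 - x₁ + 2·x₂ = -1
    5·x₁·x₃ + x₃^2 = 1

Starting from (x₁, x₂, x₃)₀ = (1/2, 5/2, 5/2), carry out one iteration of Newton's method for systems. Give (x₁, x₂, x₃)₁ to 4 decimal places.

At (1/2, 5/2, 5/2): F = (6.0000, 4.2500, 11.5000).
Jacobian J = [[x₂ + x₃ + 1, x₁, x₁], [-10·x₁ - 1, 2, 0], [5·x₃, 0, 5·x₁ + 2·x₃]].
At the point, J = [[6.0000, 0.5000, 0.5000], [-6.0000, 2.0000, 0.0000], [12.5000, 0.0000, 7.5000]] (det J = 100.0000).
Solving J·Δ = −F gives Δ = (-0.6256, -4.0019, -0.4906).
Then the next iterate is (x₁, x₂, x₃)₁ = (-0.1256, -1.5019, 2.0094).

(-0.1256, -1.5019, 2.0094)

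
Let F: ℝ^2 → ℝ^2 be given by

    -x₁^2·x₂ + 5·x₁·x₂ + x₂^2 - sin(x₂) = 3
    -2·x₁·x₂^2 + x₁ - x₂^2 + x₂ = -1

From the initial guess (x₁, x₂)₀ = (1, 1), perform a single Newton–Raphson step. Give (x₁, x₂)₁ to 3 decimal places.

(0.393, 1.121)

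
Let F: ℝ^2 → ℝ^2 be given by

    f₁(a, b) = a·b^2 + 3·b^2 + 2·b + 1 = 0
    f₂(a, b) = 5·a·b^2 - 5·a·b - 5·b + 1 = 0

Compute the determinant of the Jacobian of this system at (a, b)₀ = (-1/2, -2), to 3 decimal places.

270.000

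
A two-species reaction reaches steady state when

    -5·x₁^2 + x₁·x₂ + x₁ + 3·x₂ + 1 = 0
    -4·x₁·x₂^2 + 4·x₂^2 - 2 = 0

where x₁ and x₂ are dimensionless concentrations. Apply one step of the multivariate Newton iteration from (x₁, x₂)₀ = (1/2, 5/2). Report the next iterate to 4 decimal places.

(-0.2345, -0.3862)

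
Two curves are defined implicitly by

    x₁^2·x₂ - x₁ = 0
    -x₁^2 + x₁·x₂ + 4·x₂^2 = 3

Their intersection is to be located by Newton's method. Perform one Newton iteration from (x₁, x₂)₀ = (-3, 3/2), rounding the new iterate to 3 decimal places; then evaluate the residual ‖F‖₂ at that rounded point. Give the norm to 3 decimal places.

5.160

At (-3, 3/2): F = (16.500, -7.500).
Jacobian J = [[2·x₁·x₂ - 1, x₁^2], [-2·x₁ + x₂, x₁ + 8·x₂]].
At the point, J = [[-10.000, 9.000], [7.500, 9.000]] (det J = -157.500).
Solving J·Δ = −F gives Δ = (1.371, -0.310).
Then the next iterate is (x₁, x₂)₁ = (-1.629, 1.190).
Re-evaluating at (-1.629, 1.190): F = (4.78683, -1.92775), so ‖F‖₂ = 5.160.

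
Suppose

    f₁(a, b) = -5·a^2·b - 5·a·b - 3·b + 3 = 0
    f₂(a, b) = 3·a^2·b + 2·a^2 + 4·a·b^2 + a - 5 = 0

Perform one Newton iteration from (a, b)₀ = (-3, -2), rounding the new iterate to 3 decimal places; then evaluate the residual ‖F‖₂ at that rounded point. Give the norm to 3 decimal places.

35.657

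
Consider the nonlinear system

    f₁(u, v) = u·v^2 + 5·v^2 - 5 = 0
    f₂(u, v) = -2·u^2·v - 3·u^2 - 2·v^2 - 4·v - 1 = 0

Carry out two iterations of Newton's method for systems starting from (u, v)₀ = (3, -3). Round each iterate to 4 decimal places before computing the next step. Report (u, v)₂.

(10.1423, -0.2077)

At (3, -3): F = (67.0000, 20.0000).
Jacobian J = [[v^2, 2·u·v + 10·v], [-4·u·v - 6·u, -2·u^2 - 4·v - 4]].
At the point, J = [[9.0000, -48.0000], [18.0000, -10.0000]] (det J = 774.0000).
Solving J·Δ = −F gives Δ = (-0.3747, 1.3256).
Then the next iterate is (u, v)₁ = (2.6253, -1.6744).
Round to (2.6253, -1.6744) and repeat: F = (16.378408, 2.494369), J = [[2.803615, -25.535605], [1.831409, -11.086800]].
Δ = (7.5170, 1.4667), so (u, v)₂ = (10.1423, -0.2077).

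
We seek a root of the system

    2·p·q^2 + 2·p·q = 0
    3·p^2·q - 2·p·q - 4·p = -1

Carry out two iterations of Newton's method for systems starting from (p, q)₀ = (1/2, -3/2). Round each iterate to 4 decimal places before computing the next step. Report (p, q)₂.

At (1/2, -3/2): F = (0.7500, -0.6250).
Jacobian J = [[2·q^2 + 2·q, 4·p·q + 2·p], [6·p·q - 2·q - 4, 3·p^2 - 2·p]].
At the point, J = [[1.5000, -2.0000], [-5.5000, -0.2500]] (det J = -11.3750).
Solving J·Δ = −F gives Δ = (-0.1264, 0.2802).
Then the next iterate is (p, q)₁ = (0.3736, -1.2198).
Round to (0.3736, -1.2198) and repeat: F = (0.200333, -0.093733), J = [[0.536224, -1.075669], [-4.294704, -0.328469]].
Δ = (-0.0347, 0.1689), so (p, q)₂ = (0.3389, -1.0509).

(0.3389, -1.0509)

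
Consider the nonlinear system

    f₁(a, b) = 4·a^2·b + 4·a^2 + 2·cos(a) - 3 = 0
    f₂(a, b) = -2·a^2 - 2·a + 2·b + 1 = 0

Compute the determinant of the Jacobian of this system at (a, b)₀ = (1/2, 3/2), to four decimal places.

22.0823

J = [[8·a·b + 8·a - 2·sin(a), 4·a^2], [-4·a - 2, 2]].
At the point, J = [[9.041149, 1.0000], [-4.0000, 2.0000]].
det J = 22.0823.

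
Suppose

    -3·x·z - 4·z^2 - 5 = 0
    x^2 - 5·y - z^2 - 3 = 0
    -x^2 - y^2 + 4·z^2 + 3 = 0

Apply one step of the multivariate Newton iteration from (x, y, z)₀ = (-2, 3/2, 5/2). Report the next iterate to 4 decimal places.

(-1.1966, -0.1909, 0.9982)

At (-2, 3/2, 5/2): F = (-15.0000, -12.7500, 21.7500).
Jacobian J = [[-3·z, 0, -3·x - 8·z], [2·x, -5, -2·z], [-2·x, -2·y, 8·z]].
At the point, J = [[-7.5000, 0.0000, -14.0000], [-4.0000, -5.0000, -5.0000], [4.0000, -3.0000, 20.0000]] (det J = 414.5000).
Solving J·Δ = −F gives Δ = (0.8034, -1.6909, -1.5018).
Then the next iterate is (x, y, z)₁ = (-1.1966, -0.1909, 0.9982).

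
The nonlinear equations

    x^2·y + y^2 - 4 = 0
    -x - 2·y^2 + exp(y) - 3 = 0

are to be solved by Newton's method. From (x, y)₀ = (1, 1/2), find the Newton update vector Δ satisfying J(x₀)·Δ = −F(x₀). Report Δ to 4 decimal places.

(-4.1512, 3.7006)

At (1, 1/2): F = (-3.2500, -2.851279).
Jacobian J = [[2·x·y, x^2 + 2·y], [-1, -4·y + exp(y)]].
At the point, J = [[1.0000, 2.0000], [-1.0000, -0.351279]] (det J = 1.648721).
Solving J·Δ = −F gives Δ = (-4.1512, 3.7006).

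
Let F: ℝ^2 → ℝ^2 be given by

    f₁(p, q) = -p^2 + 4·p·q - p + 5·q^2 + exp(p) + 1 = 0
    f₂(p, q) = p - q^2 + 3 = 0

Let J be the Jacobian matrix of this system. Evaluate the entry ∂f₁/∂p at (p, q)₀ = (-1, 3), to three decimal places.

13.368

∂f₁/∂p = -2·p + 4·q + exp(p) - 1.
At (-1, 3) this is 13.368.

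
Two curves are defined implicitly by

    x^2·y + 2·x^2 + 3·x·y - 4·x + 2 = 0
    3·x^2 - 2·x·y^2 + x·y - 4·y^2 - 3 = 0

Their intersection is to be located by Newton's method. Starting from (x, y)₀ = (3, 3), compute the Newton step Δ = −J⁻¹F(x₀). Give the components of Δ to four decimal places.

(-1.2240, -1.0644)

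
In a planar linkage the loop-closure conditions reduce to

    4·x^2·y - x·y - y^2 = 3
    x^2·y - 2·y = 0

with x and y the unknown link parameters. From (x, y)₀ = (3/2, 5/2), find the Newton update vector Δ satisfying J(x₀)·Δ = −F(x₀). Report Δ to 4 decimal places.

(0.0684, -4.5526)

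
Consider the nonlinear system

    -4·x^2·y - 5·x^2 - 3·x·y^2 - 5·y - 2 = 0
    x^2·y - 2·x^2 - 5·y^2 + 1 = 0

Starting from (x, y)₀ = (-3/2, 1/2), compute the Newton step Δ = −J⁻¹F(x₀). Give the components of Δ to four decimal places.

(1.4034, 0.9783)

At (-3/2, 1/2): F = (-19.1250, -3.6250).
Jacobian J = [[-8·x·y - 10·x - 3·y^2, -4·x^2 - 6·x·y - 5], [2·x·y - 4·x, x^2 - 10·y]].
At the point, J = [[20.2500, -9.5000], [4.5000, -2.7500]] (det J = -12.9375).
Solving J·Δ = −F gives Δ = (1.4034, 0.9783).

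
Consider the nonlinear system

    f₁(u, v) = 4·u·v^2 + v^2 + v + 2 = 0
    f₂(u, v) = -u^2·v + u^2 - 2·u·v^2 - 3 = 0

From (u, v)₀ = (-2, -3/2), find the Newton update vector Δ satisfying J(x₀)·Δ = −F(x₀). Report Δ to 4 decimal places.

At (-2, -3/2): F = (-15.2500, 16.0000).
Jacobian J = [[4·v^2, 8·u·v + 2·v + 1], [-2·u·v + 2·u - 2·v^2, -u^2 - 4·u·v]].
At the point, J = [[9.0000, 22.0000], [-14.5000, -16.0000]] (det J = 175.0000).
Solving J·Δ = −F gives Δ = (0.6171, 0.4407).

(0.6171, 0.4407)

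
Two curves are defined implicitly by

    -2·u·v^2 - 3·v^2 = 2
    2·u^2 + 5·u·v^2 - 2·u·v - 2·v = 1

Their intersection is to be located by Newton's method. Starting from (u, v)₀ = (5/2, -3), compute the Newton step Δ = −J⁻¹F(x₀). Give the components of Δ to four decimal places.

(-0.6143, 1.3113)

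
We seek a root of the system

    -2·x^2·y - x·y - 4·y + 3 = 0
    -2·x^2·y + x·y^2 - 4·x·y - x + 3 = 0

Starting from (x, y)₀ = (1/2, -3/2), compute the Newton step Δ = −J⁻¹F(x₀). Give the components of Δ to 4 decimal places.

At (1/2, -3/2): F = (10.5000, 7.3750).
Jacobian J = [[-4·x·y - y, -2·x^2 - x - 4], [-4·x·y + y^2 - 4·y - 1, -2·x^2 + 2·x·y - 4·x]].
At the point, J = [[4.5000, -5.0000], [10.2500, -4.0000]] (det J = 33.2500).
Solving J·Δ = −F gives Δ = (0.1541, 2.2387).

(0.1541, 2.2387)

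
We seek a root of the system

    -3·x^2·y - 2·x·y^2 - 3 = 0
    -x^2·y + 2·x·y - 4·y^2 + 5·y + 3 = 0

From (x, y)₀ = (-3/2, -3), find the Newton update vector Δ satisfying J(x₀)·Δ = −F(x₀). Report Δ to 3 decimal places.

(0.176, 1.469)

At (-3/2, -3): F = (44.250, -32.250).
Jacobian J = [[-6·x·y - 2·y^2, -3·x^2 - 4·x·y], [-2·x·y + 2·y, -x^2 + 2·x - 8·y + 5]].
At the point, J = [[-45.000, -24.750], [-15.000, 23.750]] (det J = -1440.000).
Solving J·Δ = −F gives Δ = (0.176, 1.469).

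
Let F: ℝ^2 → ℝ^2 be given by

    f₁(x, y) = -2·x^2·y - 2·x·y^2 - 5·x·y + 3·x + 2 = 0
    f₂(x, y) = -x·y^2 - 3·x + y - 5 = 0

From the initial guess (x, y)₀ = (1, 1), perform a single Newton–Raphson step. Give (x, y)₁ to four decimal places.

At (1, 1): F = (-4.0000, -8.0000).
Jacobian J = [[-4·x·y - 2·y^2 - 5·y + 3, -2·x^2 - 4·x·y - 5·x], [-y^2 - 3, -2·x·y + 1]].
At the point, J = [[-8.0000, -11.0000], [-4.0000, -1.0000]] (det J = -36.0000).
Solving J·Δ = −F gives Δ = (-2.3333, 1.3333).
Then the next iterate is (x, y)₁ = (-1.3333, 2.3333).

(-1.3333, 2.3333)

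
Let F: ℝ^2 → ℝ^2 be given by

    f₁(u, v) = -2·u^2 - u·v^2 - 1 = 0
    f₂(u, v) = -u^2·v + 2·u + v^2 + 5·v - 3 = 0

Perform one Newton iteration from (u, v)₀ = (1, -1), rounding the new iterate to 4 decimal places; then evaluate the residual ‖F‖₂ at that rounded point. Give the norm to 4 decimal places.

5.6569

At (1, -1): F = (-4.0000, -4.0000).
Jacobian J = [[-4·u - v^2, -2·u·v], [-2·u·v + 2, -u^2 + 2·v + 5]].
At the point, J = [[-5.0000, 2.0000], [4.0000, 2.0000]] (det J = -18.0000).
Solving J·Δ = −F gives Δ = (0.0000, 2.0000).
Then the next iterate is (u, v)₁ = (1.0000, 1.0000).
Re-evaluating at (1.0000, 1.0000): F = (-4.0000, 4.0000), so ‖F‖₂ = 5.6569.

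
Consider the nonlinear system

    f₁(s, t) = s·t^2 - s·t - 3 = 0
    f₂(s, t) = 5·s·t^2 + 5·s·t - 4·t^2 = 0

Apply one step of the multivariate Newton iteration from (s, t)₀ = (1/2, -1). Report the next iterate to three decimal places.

(2.045, -0.273)

At (1/2, -1): F = (-2.000, -4.000).
Jacobian J = [[t^2 - t, 2·s·t - s], [5·t^2 + 5·t, 10·s·t + 5·s - 8·t]].
At the point, J = [[2.000, -1.500], [0.000, 5.500]] (det J = 11.000).
Solving J·Δ = −F gives Δ = (1.545, 0.727).
Then the next iterate is (s, t)₁ = (2.045, -0.273).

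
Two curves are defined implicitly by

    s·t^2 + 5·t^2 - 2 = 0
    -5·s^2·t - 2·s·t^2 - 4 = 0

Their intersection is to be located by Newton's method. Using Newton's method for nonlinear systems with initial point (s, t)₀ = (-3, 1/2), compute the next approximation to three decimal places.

At (-3, 1/2): F = (-1.500, -25.000).
Jacobian J = [[t^2, 2·s·t + 10·t], [-10·s·t - 2·t^2, -5·s^2 - 4·s·t]].
At the point, J = [[0.250, 2.000], [14.500, -39.000]] (det J = -38.750).
Solving J·Δ = −F gives Δ = (2.800, 0.400).
Then the next iterate is (s, t)₁ = (-0.200, 0.900).

(-0.200, 0.900)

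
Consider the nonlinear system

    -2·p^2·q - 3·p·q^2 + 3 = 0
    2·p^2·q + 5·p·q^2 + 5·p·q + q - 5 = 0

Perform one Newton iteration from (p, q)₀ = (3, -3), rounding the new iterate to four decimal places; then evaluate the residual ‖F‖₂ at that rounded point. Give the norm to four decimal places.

12.7404

At (3, -3): F = (-24.0000, 28.0000).
Jacobian J = [[-4·p·q - 3·q^2, -2·p^2 - 6·p·q], [4·p·q + 5·q^2 + 5·q, 2·p^2 + 10·p·q + 5·p + 1]].
At the point, J = [[9.0000, 36.0000], [-6.0000, -56.0000]] (det J = -288.0000).
Solving J·Δ = −F gives Δ = (1.1667, 0.3750).
Then the next iterate is (p, q)₁ = (4.1667, -2.6250).
Re-evaluating at (4.1667, -2.6250): F = (8.013790, -9.904393), so ‖F‖₂ = 12.7404.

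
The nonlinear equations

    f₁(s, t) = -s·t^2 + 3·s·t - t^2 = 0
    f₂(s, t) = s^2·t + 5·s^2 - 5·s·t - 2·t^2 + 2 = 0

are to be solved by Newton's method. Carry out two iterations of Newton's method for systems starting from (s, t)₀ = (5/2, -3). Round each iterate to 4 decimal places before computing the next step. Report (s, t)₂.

At (5/2, -3): F = (-54.0000, 34.0000).
Jacobian J = [[-t^2 + 3·t, -2·s·t + 3·s - 2·t], [2·s·t + 10·s - 5·t, s^2 - 5·s - 4·t]].
At the point, J = [[-18.0000, 28.5000], [25.0000, 5.7500]] (det J = -816.0000).
Solving J·Δ = −F gives Δ = (-1.5680, 0.9044).
Then the next iterate is (s, t)₁ = (0.9320, -2.0956).
Round to (0.9320, -2.0956) and repeat: F = (-14.343752, 5.505249), J = [[-10.678339, 10.893398], [15.891802, 4.591024]].
Δ = (-0.5664, 0.7615), so (s, t)₂ = (0.3656, -1.3341).

(0.3656, -1.3341)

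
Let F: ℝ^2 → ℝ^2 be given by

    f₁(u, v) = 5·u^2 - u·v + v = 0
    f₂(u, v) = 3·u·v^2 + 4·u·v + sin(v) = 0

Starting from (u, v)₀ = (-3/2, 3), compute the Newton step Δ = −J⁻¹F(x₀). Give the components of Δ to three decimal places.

At (-3/2, 3): F = (18.750, -58.35888).
Jacobian J = [[10·u - v, -u + 1], [3·v^2 + 4·v, 6·u·v + 4·u + cos(v)]].
At the point, J = [[-18.000, 2.500], [39.000, -33.98999]] (det J = 514.31986).
Solving J·Δ = −F gives Δ = (0.955, -0.621).

(0.955, -0.621)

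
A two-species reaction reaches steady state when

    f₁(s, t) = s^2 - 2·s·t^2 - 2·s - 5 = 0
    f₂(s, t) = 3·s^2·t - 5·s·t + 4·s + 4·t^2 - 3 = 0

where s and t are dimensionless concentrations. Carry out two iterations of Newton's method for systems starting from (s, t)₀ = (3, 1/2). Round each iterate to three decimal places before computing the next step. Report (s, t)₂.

(5.128, -1.681)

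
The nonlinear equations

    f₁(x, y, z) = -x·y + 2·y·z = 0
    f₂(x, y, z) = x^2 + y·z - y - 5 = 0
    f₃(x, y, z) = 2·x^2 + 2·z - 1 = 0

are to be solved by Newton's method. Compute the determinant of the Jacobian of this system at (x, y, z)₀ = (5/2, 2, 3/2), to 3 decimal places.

J = [[-y, -x + 2·z, 2·y], [2·x, z - 1, y], [4·x, 0, 2]].
At the point, J = [[-2.000, 0.500, 4.000], [5.000, 0.500, 2.000], [10.000, 0.000, 2.000]].
det J = -17.000.

-17.000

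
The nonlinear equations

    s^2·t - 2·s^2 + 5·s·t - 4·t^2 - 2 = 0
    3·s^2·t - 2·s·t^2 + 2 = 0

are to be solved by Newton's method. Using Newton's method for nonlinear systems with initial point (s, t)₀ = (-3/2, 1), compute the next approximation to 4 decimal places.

(-2.5314, -0.8114)

At (-3/2, 1): F = (-15.7500, 11.7500).
Jacobian J = [[2·s·t - 4·s + 5·t, s^2 + 5·s - 8·t], [6·s·t - 2·t^2, 3·s^2 - 4·s·t]].
At the point, J = [[8.0000, -13.2500], [-11.0000, 12.7500]] (det J = -43.7500).
Solving J·Δ = −F gives Δ = (-1.0314, -1.8114).
Then the next iterate is (s, t)₁ = (-2.5314, -0.8114).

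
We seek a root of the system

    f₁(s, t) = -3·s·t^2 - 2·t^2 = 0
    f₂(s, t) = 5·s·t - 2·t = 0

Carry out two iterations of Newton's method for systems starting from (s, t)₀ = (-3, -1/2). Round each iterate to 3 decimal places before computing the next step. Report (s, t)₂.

At (-3, -1/2): F = (1.750, 8.500).
Jacobian J = [[-3·t^2, -6·s·t - 4·t], [5·t, 5·s - 2]].
At the point, J = [[-0.750, -7.000], [-2.500, -17.000]] (det J = -4.750).
Solving J·Δ = −F gives Δ = (6.263, -0.421).
Then the next iterate is (s, t)₁ = (3.263, -0.921).
Round to (3.263, -0.921) and repeat: F = (-9.99991, -13.18411), J = [[-2.54472, 21.71534], [-4.605, 14.315]].
Δ = (-2.252, 0.197), so (s, t)₂ = (1.011, -0.724).

(1.011, -0.724)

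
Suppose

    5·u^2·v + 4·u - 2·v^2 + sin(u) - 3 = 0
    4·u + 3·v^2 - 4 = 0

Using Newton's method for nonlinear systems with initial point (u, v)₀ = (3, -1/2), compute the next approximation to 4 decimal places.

(0.5684, -0.8254)

At (3, -1/2): F = (-13.858880, 8.7500).
Jacobian J = [[10·u·v + cos(u) + 4, 5·u^2 - 4·v], [4, 6·v]].
At the point, J = [[-11.989992, 47.0000], [4.0000, -3.0000]] (det J = -152.030023).
Solving J·Δ = −F gives Δ = (-2.4316, -0.3254).
Then the next iterate is (u, v)₁ = (0.5684, -0.8254).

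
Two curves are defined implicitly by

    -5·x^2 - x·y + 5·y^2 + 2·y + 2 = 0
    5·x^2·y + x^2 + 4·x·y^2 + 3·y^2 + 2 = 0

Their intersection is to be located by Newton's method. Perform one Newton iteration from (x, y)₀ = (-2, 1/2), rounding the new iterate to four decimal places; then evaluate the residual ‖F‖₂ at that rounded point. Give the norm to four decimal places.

At (-2, 1/2): F = (-14.7500, 14.7500).
Jacobian J = [[-10·x - y, -x + 10·y + 2], [10·x·y + 2·x + 4·y^2, 5·x^2 + 8·x·y + 6·y]].
At the point, J = [[19.5000, 9.0000], [-13.0000, 15.0000]] (det J = 409.5000).
Solving J·Δ = −F gives Δ = (0.8645, -0.2341).
Then the next iterate is (x, y)₁ = (-1.1355, 0.2659).
Re-evaluating at (-1.1355, 0.2659): F = (-3.259558, 4.894541), so ‖F‖₂ = 5.8806.

5.8806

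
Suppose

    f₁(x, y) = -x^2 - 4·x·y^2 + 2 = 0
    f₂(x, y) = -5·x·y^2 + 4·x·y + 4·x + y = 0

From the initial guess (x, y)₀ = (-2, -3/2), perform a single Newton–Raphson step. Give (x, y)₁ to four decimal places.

(-1.9398, -0.8459)

At (-2, -3/2): F = (16.0000, 25.0000).
Jacobian J = [[-2·x - 4·y^2, -8·x·y], [-5·y^2 + 4·y + 4, -10·x·y + 4·x + 1]].
At the point, J = [[-5.0000, -24.0000], [-13.2500, -37.0000]] (det J = -133.0000).
Solving J·Δ = −F gives Δ = (0.0602, 0.6541).
Then the next iterate is (x, y)₁ = (-1.9398, -0.8459).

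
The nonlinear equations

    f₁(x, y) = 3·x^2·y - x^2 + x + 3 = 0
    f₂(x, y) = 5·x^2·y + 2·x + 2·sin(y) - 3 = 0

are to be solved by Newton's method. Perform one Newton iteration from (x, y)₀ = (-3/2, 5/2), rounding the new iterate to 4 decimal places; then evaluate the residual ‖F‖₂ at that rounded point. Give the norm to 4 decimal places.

At (-3/2, 5/2): F = (16.1250, 23.321944).
Jacobian J = [[6·x·y - 2·x + 1, 3·x^2], [10·x·y + 2, 5·x^2 + 2·cos(y)]].
At the point, J = [[-18.5000, 6.7500], [-35.5000, 9.647713]] (det J = 61.142314).
Solving J·Δ = −F gives Δ = (0.0303, -2.3058).
Then the next iterate is (x, y)₁ = (-1.4697, 0.1942).
Re-evaluating at (-1.4697, 0.1942): F = (0.628708, -3.456059), so ‖F‖₂ = 3.5128.

3.5128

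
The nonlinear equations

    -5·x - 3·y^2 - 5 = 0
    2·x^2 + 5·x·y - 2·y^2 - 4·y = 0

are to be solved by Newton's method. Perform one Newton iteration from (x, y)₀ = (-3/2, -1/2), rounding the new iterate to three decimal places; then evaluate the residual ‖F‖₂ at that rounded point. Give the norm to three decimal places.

At (-3/2, -1/2): F = (1.750, 9.750).
Jacobian J = [[-5, -6·y], [4·x + 5·y, 5·x - 4·y - 4]].
At the point, J = [[-5.000, 3.000], [-8.500, -9.500]] (det J = 73.000).
Solving J·Δ = −F gives Δ = (0.628, 0.464).
Then the next iterate is (x, y)₁ = (-0.872, -0.036).
Re-evaluating at (-0.872, -0.036): F = (-0.64389, 1.81914), so ‖F‖₂ = 1.930.

1.930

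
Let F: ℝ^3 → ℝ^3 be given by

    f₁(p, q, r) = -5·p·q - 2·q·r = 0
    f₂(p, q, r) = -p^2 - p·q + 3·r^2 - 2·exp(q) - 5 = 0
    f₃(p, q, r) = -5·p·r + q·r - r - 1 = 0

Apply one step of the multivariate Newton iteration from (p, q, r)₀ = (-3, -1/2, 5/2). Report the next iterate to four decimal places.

(-1.3071, -0.3343, 1.6109)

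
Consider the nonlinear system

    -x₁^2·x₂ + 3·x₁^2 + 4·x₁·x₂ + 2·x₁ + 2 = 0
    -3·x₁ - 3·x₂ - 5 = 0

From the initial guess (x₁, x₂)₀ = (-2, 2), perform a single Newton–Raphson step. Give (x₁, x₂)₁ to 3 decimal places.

(-2.333, 0.667)

At (-2, 2): F = (-14.000, -5.000).
Jacobian J = [[-2·x₁·x₂ + 6·x₁ + 4·x₂ + 2, -x₁^2 + 4·x₁], [-3, -3]].
At the point, J = [[6.000, -12.000], [-3.000, -3.000]] (det J = -54.000).
Solving J·Δ = −F gives Δ = (-0.333, -1.333).
Then the next iterate is (x₁, x₂)₁ = (-2.333, 0.667).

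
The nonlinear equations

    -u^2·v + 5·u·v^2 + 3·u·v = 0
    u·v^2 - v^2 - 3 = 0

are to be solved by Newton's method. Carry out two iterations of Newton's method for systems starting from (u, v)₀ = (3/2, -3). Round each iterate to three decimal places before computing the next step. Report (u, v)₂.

(8.826, 1.840)

At (3/2, -3): F = (60.750, 1.500).
Jacobian J = [[-2·u·v + 5·v^2 + 3·v, -u^2 + 10·u·v + 3·u], [v^2, 2·u·v - 2·v]].
At the point, J = [[45.000, -42.750], [9.000, -3.000]] (det J = 249.750).
Solving J·Δ = −F gives Δ = (0.473, 1.919).
Then the next iterate is (u, v)₁ = (1.973, -1.081).
Round to (1.973, -1.081) and repeat: F = (9.33746, -1.86299), J = [[6.86543, -19.30186], [1.16856, -2.10363]].
Δ = (6.853, 2.921), so (u, v)₂ = (8.826, 1.840).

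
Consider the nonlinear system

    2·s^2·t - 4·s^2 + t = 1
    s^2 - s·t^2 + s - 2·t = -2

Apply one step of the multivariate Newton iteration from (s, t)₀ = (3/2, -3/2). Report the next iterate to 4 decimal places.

(0.2897, -2.8028)

At (3/2, -3/2): F = (-18.2500, 5.3750).
Jacobian J = [[4·s·t - 8·s, 2·s^2 + 1], [2·s - t^2 + 1, -2·s·t - 2]].
At the point, J = [[-21.0000, 5.5000], [1.7500, 2.5000]] (det J = -62.1250).
Solving J·Δ = −F gives Δ = (-1.2103, -1.3028).
Then the next iterate is (s, t)₁ = (0.2897, -2.8028).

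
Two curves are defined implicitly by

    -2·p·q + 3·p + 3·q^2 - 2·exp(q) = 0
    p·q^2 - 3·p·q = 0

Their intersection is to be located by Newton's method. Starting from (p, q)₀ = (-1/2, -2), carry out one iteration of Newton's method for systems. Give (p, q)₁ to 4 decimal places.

(-0.2992, -1.1451)

At (-1/2, -2): F = (8.229329, -5.0000).
Jacobian J = [[-2·q + 3, -2·p + 6·q - 2·exp(q)], [q^2 - 3·q, 2·p·q - 3·p]].
At the point, J = [[7.0000, -11.270671], [10.0000, 3.5000]] (det J = 137.206706).
Solving J·Δ = −F gives Δ = (0.2008, 0.8549).
Then the next iterate is (p, q)₁ = (-0.2992, -1.1451).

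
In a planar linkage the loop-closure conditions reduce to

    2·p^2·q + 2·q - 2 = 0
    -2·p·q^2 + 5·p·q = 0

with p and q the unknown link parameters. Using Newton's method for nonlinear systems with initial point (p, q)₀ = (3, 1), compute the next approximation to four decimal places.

At (3, 1): F = (18.0000, 9.0000).
Jacobian J = [[4·p·q, 2·p^2 + 2], [-2·q^2 + 5·q, -4·p·q + 5·p]].
At the point, J = [[12.0000, 20.0000], [3.0000, 3.0000]] (det J = -24.0000).
Solving J·Δ = −F gives Δ = (-5.2500, 2.2500).
Then the next iterate is (p, q)₁ = (-2.2500, 3.2500).

(-2.2500, 3.2500)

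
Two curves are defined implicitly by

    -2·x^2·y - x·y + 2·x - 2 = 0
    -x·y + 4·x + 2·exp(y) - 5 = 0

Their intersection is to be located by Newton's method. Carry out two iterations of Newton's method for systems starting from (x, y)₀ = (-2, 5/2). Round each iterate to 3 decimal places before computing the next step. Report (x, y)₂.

At (-2, 5/2): F = (-21.000, 16.36499).
Jacobian J = [[-4·x·y - y + 2, -2·x^2 - x], [-y + 4, -x + 2·exp(y)]].
At the point, J = [[19.500, -6.000], [1.500, 26.36499]] (det J = 523.11726).
Solving J·Δ = −F gives Δ = (0.871, -0.670).
Then the next iterate is (x, y)₁ = (-1.129, 1.830).
Round to (-1.129, 1.830) and repeat: F = (-6.85712, 5.01784), J = [[8.43428, -1.42028], [2.170, 13.59677]].
Δ = (0.731, -0.486), so (x, y)₂ = (-0.398, 1.344).

(-0.398, 1.344)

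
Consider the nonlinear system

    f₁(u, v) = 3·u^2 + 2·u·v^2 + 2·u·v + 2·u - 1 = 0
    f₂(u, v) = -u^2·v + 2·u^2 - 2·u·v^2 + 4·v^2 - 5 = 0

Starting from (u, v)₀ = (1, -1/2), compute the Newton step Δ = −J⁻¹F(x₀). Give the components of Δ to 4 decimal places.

At (1, -1/2): F = (3.5000, -2.0000).
Jacobian J = [[6·u + 2·v^2 + 2·v + 2, 4·u·v + 2·u], [-2·u·v + 4·u - 2·v^2, -u^2 - 4·u·v + 8·v]].
At the point, J = [[7.5000, 0.0000], [4.5000, -3.0000]] (det J = -22.5000).
Solving J·Δ = −F gives Δ = (-0.4667, -1.3667).

(-0.4667, -1.3667)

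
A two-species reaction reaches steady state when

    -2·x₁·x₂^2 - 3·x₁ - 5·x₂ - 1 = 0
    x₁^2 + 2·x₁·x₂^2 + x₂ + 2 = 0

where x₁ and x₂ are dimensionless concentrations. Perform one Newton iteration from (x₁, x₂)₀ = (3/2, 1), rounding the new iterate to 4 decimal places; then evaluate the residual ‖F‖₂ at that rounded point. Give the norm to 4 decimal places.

6.8550

At (3/2, 1): F = (-13.5000, 8.2500).
Jacobian J = [[-2·x₂^2 - 3, -4·x₁·x₂ - 5], [2·x₁ + 2·x₂^2, 4·x₁·x₂ + 1]].
At the point, J = [[-5.0000, -11.0000], [5.0000, 7.0000]] (det J = 20.0000).
Solving J·Δ = −F gives Δ = (0.1875, -1.3125).
Then the next iterate is (x₁, x₂)₁ = (1.6875, -0.3125).
Re-evaluating at (1.6875, -0.3125): F = (-4.829590, 4.864746), so ‖F‖₂ = 6.8550.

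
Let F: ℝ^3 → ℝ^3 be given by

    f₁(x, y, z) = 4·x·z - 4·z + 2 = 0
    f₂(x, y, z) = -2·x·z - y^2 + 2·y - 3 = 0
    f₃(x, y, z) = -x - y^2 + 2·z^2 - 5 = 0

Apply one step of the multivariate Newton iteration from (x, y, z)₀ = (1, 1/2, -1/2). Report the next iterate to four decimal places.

(2.0000, -2.7500, -2.2500)

At (1, 1/2, -1/2): F = (2.0000, -1.2500, -5.7500).
Jacobian J = [[4·z, 0, 4·x - 4], [-2·z, -2·y + 2, -2·x], [-1, -2·y, 4·z]].
At the point, J = [[-2.0000, 0.0000, 0.0000], [1.0000, 1.0000, -2.0000], [-1.0000, -1.0000, -2.0000]] (det J = 8.0000).
Solving J·Δ = −F gives Δ = (1.0000, -3.2500, -1.7500).
Then the next iterate is (x, y, z)₁ = (2.0000, -2.7500, -2.2500).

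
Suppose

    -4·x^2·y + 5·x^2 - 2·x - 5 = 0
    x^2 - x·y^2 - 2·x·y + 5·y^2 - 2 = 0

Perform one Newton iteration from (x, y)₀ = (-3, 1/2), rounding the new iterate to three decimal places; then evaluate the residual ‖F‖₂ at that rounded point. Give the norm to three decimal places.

5.748

At (-3, 1/2): F = (28.000, 12.000).
Jacobian J = [[-8·x·y + 10·x - 2, -4·x^2], [2·x - y^2 - 2·y, -2·x·y - 2·x + 10·y]].
At the point, J = [[-20.000, -36.000], [-7.250, 14.000]] (det J = -541.000).
Solving J·Δ = −F gives Δ = (1.523, -0.068).
Then the next iterate is (x, y)₁ = (-1.477, 0.432).
Re-evaluating at (-1.477, 0.432): F = (5.09196, 2.66642), so ‖F‖₂ = 5.748.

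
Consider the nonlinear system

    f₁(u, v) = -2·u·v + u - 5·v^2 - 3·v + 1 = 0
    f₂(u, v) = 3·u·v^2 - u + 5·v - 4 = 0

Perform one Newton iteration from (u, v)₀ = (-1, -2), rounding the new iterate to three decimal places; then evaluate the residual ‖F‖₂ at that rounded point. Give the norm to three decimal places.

9.832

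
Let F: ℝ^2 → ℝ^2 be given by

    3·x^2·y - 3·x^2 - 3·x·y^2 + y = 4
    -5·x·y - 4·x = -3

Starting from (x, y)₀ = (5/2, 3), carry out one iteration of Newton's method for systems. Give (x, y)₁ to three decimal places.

(1.077, 1.603)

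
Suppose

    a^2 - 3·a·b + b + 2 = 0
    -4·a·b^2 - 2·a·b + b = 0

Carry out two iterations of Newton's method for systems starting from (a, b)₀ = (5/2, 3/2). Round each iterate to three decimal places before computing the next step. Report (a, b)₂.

At (5/2, 3/2): F = (-1.500, -28.500).
Jacobian J = [[2·a - 3·b, -3·a + 1], [-4·b^2 - 2·b, -8·a·b - 2·a + 1]].
At the point, J = [[0.500, -6.500], [-12.000, -34.000]] (det J = -95.000).
Solving J·Δ = −F gives Δ = (-1.413, -0.339).
Then the next iterate is (a, b)₁ = (1.087, 1.161).
Round to (1.087, 1.161) and repeat: F = (0.55655, -7.22377), J = [[-1.309, -2.261], [-7.71368, -11.27006]].
Δ = (-8.409, 5.115), so (a, b)₂ = (-7.322, 6.276).

(-7.322, 6.276)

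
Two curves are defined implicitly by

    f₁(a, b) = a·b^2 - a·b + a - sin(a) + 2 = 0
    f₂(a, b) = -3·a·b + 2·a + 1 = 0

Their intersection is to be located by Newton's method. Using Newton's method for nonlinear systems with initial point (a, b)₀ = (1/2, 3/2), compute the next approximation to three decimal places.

At (1/2, 3/2): F = (2.39557, -0.250).
Jacobian J = [[b^2 - b - cos(a) + 1, 2·a·b - a], [-3·b + 2, -3·a]].
At the point, J = [[0.87242, 1.000], [-2.500, -1.500]] (det J = 1.19137).
Solving J·Δ = −F gives Δ = (2.806, -4.844).
Then the next iterate is (a, b)₁ = (3.306, -3.344).

(3.306, -3.344)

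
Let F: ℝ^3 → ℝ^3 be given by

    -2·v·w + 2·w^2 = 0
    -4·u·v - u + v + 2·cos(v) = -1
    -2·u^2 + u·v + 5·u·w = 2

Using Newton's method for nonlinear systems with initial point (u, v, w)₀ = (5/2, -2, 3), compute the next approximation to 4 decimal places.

At (5/2, -2, 3): F = (30.0000, 15.667706, 18.0000).
Jacobian J = [[0, -2·w, -2·v + 4·w], [-4·v - 1, -4·u - 2·sin(v) + 1, 0], [-4·u + v + 5·w, u, 5·u]].
At the point, J = [[0.0000, -6.0000, 16.0000], [7.0000, -7.181405, 0.0000], [3.0000, 2.5000, 12.5000]] (det J = 1149.707447).
Solving J·Δ = −F gives Δ = (-1.0237, 1.1838, -1.4311).
Then the next iterate is (u, v, w)₁ = (1.4763, -0.8162, 1.5689).

(1.4763, -0.8162, 1.5689)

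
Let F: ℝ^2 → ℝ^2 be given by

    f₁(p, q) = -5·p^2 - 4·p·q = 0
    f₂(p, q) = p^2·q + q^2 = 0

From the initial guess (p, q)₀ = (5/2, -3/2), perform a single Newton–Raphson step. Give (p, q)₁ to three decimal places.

At (5/2, -3/2): F = (-16.250, -7.125).
Jacobian J = [[-10·p - 4·q, -4·p], [2·p·q, p^2 + 2·q]].
At the point, J = [[-19.000, -10.000], [-7.500, 3.250]] (det J = -136.750).
Solving J·Δ = −F gives Δ = (-0.907, 0.099).
Then the next iterate is (p, q)₁ = (1.593, -1.401).

(1.593, -1.401)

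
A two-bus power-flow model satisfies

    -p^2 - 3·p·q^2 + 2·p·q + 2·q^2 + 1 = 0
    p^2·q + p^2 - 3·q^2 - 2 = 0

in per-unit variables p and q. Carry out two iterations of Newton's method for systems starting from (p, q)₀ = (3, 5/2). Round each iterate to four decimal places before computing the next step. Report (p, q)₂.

(1.8090, 1.2295)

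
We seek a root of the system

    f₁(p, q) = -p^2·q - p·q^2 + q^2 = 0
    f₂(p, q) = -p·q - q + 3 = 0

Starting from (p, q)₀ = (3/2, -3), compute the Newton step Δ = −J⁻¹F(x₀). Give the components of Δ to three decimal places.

At (3/2, -3): F = (2.250, 10.500).
Jacobian J = [[-2·p·q - q^2, -p^2 - 2·p·q + 2·q], [-q, -p - 1]].
At the point, J = [[0.000, 0.750], [3.000, -2.500]] (det J = -2.250).
Solving J·Δ = −F gives Δ = (-6.000, -3.000).

(-6.000, -3.000)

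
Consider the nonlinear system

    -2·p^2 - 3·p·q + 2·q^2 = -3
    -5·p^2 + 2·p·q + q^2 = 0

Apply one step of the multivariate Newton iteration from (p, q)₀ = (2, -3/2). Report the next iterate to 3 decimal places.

(1.011, -0.503)

At (2, -3/2): F = (8.500, -23.750).
Jacobian J = [[-4·p - 3·q, -3·p + 4·q], [-10·p + 2·q, 2·p + 2·q]].
At the point, J = [[-3.500, -12.000], [-23.000, 1.000]] (det J = -279.500).
Solving J·Δ = −F gives Δ = (-0.989, 0.997).
Then the next iterate is (p, q)₁ = (1.011, -0.503).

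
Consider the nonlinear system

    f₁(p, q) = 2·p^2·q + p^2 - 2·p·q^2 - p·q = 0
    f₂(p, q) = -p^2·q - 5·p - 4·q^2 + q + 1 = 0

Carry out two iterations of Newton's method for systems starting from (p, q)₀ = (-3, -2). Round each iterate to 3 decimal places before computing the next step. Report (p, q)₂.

At (-3, -2): F = (-9.000, 16.000).
Jacobian J = [[4·p·q + 2·p - 2·q^2 - q, 2·p^2 - 4·p·q - p], [-2·p·q - 5, -p^2 - 8·q + 1]].
At the point, J = [[12.000, -3.000], [-17.000, 8.000]] (det J = 45.000).
Solving J·Δ = −F gives Δ = (0.533, -0.867).
Then the next iterate is (p, q)₁ = (-2.467, -2.867).
Round to (-2.467, -2.867) and repeat: F = (4.67151, -4.96194), J = [[9.78518, -13.65238], [-19.14578, 17.84991]].
Δ = (0.180, 0.471), so (p, q)₂ = (-2.287, -2.396).

(-2.287, -2.396)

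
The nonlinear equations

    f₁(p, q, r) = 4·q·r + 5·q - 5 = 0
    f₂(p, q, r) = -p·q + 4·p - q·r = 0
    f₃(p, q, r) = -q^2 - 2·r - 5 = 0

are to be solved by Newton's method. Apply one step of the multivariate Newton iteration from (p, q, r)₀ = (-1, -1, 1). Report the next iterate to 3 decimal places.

At (-1, -1, 1): F = (-14.000, -4.000, -8.000).
Jacobian J = [[0, 4·r + 5, 4·q], [-q + 4, -p - r, -q], [0, -2·q, -2]].
At the point, J = [[0.000, 9.000, -4.000], [5.000, 0.000, 1.000], [0.000, 2.000, -2.000]] (det J = 50.000).
Solving J·Δ = −F gives Δ = (1.680, -0.400, -4.400).
Then the next iterate is (p, q, r)₁ = (0.680, -1.400, -3.400).

(0.680, -1.400, -3.400)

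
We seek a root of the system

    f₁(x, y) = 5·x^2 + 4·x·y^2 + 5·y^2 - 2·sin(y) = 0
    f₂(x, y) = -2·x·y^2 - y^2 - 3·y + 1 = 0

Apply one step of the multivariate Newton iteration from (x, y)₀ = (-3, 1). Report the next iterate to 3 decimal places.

(-1.589, 0.975)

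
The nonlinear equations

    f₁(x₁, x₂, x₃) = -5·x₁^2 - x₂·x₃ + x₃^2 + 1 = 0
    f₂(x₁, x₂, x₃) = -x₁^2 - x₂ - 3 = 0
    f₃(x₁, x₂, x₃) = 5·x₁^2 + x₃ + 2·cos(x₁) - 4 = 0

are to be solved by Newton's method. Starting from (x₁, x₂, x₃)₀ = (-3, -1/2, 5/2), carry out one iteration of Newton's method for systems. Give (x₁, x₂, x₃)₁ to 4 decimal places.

At (-3, -1/2, 5/2): F = (-36.5000, -11.5000, 41.520015).
Jacobian J = [[-10·x₁, -x₃, -x₂ + 2·x₃], [-2·x₁, -1, 0], [10·x₁ - 2·sin(x₁), 0, 1]].
At the point, J = [[30.0000, -2.5000, 5.5000], [6.0000, -1.0000, 0.0000], [-29.717760, 0.0000, 1.0000]] (det J = -178.447680).
Solving J·Δ = −F gives Δ = (1.3231, -3.5612, -2.1995).
Then the next iterate is (x₁, x₂, x₃)₁ = (-1.6769, -4.0612, 0.3005).

(-1.6769, -4.0612, 0.3005)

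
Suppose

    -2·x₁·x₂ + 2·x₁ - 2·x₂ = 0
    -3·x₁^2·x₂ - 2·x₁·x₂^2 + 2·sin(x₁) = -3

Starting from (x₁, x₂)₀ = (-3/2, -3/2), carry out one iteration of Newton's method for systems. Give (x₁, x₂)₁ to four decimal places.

At (-3/2, -3/2): F = (-4.5000, 17.880010).
Jacobian J = [[-2·x₂ + 2, -2·x₁ - 2], [-6·x₁·x₂ - 2·x₂^2 + 2·cos(x₁), -3·x₁^2 - 4·x₁·x₂]].
At the point, J = [[5.0000, 1.0000], [-17.858526, -15.7500]] (det J = -60.891474).
Solving J·Δ = −F gives Δ = (0.8703, 0.1484).
Then the next iterate is (x₁, x₂)₁ = (-0.6297, -1.3516).

(-0.6297, -1.3516)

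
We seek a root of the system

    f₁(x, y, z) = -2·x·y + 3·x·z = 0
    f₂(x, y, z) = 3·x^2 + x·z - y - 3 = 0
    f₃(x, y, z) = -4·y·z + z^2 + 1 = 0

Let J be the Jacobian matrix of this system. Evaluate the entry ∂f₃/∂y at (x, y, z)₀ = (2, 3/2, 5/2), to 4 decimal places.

-10.0000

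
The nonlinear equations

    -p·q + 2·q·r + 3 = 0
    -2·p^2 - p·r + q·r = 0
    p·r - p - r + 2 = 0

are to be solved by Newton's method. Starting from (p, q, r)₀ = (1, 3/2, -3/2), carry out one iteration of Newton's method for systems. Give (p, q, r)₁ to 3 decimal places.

(1.400, -2.280, -5.340)

At (1, 3/2, -3/2): F = (-3.000, -2.750, 1.000).
Jacobian J = [[-q, -p + 2·r, 2·q], [-4·p - r, r, -p + q], [r - 1, 0, p - 1]].
At the point, J = [[-1.500, -4.000, 3.000], [-2.500, -1.500, 0.500], [-2.500, 0.000, 0.000]] (det J = -6.250).
Solving J·Δ = −F gives Δ = (0.400, -3.780, -3.840).
Then the next iterate is (p, q, r)₁ = (1.400, -2.280, -5.340).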